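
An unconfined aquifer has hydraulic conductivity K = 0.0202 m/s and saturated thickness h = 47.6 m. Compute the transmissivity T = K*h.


Transmissivity is defined as T = K * h.
T = 0.0202 * 47.6
  = 0.9615 m^2/s.

0.9615


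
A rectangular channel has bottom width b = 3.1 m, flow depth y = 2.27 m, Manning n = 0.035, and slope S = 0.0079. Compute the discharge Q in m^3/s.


For a rectangular channel, the cross-sectional area A = b * y = 3.1 * 2.27 = 7.04 m^2.
The wetted perimeter P = b + 2y = 3.1 + 2*2.27 = 7.64 m.
Hydraulic radius R = A/P = 7.04/7.64 = 0.9211 m.
Velocity V = (1/n)*R^(2/3)*S^(1/2) = (1/0.035)*0.9211^(2/3)*0.0079^(1/2) = 2.404 m/s.
Discharge Q = A * V = 7.04 * 2.404 = 16.917 m^3/s.

16.917


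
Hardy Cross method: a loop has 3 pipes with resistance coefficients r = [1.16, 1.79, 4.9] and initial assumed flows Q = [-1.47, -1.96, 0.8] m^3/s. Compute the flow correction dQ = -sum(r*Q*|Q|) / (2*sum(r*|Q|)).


Numerator terms (r*Q*|Q|): 1.16*-1.47*|-1.47| = -2.5066; 1.79*-1.96*|-1.96| = -6.8765; 4.9*0.8*|0.8| = 3.136.
Sum of numerator = -6.2471.
Denominator terms (r*|Q|): 1.16*|-1.47| = 1.7052; 1.79*|-1.96| = 3.5084; 4.9*|0.8| = 3.92.
2 * sum of denominator = 2 * 9.1336 = 18.2672.
dQ = --6.2471 / 18.2672 = 0.342 m^3/s.

0.342


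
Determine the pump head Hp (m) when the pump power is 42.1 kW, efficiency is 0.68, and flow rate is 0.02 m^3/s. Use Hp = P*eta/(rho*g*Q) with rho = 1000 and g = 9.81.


Pump head formula: Hp = P * eta / (rho * g * Q).
Numerator: P * eta = 42.1 * 1000 * 0.68 = 28628.0 W.
Denominator: rho * g * Q = 1000 * 9.81 * 0.02 = 196.2.
Hp = 28628.0 / 196.2 = 145.91 m.

145.91


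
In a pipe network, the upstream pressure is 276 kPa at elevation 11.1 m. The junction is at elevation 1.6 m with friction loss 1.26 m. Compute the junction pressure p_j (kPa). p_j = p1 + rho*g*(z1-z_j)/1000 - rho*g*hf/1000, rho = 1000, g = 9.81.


Junction pressure: p_j = p1 + rho*g*(z1 - z_j)/1000 - rho*g*hf/1000.
Elevation term = 1000*9.81*(11.1 - 1.6)/1000 = 93.195 kPa.
Friction term = 1000*9.81*1.26/1000 = 12.361 kPa.
p_j = 276 + 93.195 - 12.361 = 356.83 kPa.

356.83


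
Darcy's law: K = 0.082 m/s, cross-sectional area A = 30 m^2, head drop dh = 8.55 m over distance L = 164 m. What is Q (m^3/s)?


Darcy's law: Q = K * A * i, where i = dh/L.
Hydraulic gradient i = 8.55 / 164 = 0.052134.
Q = 0.082 * 30 * 0.052134
  = 0.1283 m^3/s.

0.1283


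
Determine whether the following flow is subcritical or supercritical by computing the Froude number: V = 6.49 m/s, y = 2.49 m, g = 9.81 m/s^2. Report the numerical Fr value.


The Froude number is defined as Fr = V / sqrt(g*y).
g*y = 9.81 * 2.49 = 24.4269.
sqrt(g*y) = sqrt(24.4269) = 4.9424.
Fr = 6.49 / 4.9424 = 1.3131.
Since Fr > 1, the flow is supercritical.

1.3131


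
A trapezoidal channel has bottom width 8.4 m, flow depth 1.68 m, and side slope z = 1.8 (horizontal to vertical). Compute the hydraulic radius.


For a trapezoidal section with side slope z:
A = (b + z*y)*y = (8.4 + 1.8*1.68)*1.68 = 19.192 m^2.
P = b + 2*y*sqrt(1 + z^2) = 8.4 + 2*1.68*sqrt(1 + 1.8^2) = 15.319 m.
R = A/P = 19.192 / 15.319 = 1.2529 m.

1.2529


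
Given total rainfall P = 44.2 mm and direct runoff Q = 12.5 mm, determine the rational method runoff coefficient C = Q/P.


The runoff coefficient C = runoff depth / rainfall depth.
C = 12.5 / 44.2
  = 0.2828.

0.2828


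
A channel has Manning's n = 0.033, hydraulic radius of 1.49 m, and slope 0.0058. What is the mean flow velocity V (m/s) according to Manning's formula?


Manning's equation gives V = (1/n) * R^(2/3) * S^(1/2).
First, compute R^(2/3) = 1.49^(2/3) = 1.3045.
Next, S^(1/2) = 0.0058^(1/2) = 0.076158.
Then 1/n = 1/0.033 = 30.3.
V = 30.3 * 1.3045 * 0.076158 = 3.0106 m/s.

3.0106


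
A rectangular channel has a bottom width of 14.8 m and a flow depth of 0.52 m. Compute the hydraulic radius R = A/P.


For a rectangular section:
Flow area A = b * y = 14.8 * 0.52 = 7.7 m^2.
Wetted perimeter P = b + 2y = 14.8 + 2*0.52 = 15.84 m.
Hydraulic radius R = A/P = 7.7 / 15.84 = 0.4859 m.

0.4859


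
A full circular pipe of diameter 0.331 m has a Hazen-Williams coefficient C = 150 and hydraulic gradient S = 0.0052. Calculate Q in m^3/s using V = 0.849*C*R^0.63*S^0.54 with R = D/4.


For a full circular pipe, R = D/4 = 0.331/4 = 0.0828 m.
V = 0.849 * 150 * 0.0828^0.63 * 0.0052^0.54
  = 0.849 * 150 * 0.208063 * 0.058431
  = 1.5482 m/s.
Pipe area A = pi*D^2/4 = pi*0.331^2/4 = 0.086 m^2.
Q = A * V = 0.086 * 1.5482 = 0.1332 m^3/s.

0.1332


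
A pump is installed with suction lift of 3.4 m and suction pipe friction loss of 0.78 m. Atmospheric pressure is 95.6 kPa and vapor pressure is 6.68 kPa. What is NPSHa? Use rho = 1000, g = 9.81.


NPSHa = p_atm/(rho*g) - z_s - hf_s - p_vap/(rho*g).
p_atm/(rho*g) = 95.6*1000 / (1000*9.81) = 9.745 m.
p_vap/(rho*g) = 6.68*1000 / (1000*9.81) = 0.681 m.
NPSHa = 9.745 - 3.4 - 0.78 - 0.681
      = 4.88 m.

4.88


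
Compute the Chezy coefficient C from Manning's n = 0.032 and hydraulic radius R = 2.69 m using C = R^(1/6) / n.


The Chezy coefficient relates to Manning's n through C = R^(1/6) / n.
R^(1/6) = 2.69^(1/6) = 1.179303.
C = 1.179303 / 0.032 = 36.85 m^(1/2)/s.

36.85


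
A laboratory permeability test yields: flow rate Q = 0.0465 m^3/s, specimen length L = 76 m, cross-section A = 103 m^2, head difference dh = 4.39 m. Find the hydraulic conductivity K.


From K = Q*L / (A*dh):
Numerator: Q*L = 0.0465 * 76 = 3.534.
Denominator: A*dh = 103 * 4.39 = 452.17.
K = 3.534 / 452.17 = 0.007816 m/s.

0.007816


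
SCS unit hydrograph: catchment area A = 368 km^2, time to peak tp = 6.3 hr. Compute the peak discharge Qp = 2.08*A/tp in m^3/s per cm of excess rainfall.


SCS formula: Qp = 2.08 * A / tp.
Qp = 2.08 * 368 / 6.3
   = 765.44 / 6.3
   = 121.5 m^3/s per cm.

121.5


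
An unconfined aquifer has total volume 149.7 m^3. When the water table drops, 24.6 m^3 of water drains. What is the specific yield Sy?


Specific yield Sy = Volume drained / Total volume.
Sy = 24.6 / 149.7
   = 0.1643.

0.1643


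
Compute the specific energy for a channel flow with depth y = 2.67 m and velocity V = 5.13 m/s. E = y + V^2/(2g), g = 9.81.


Specific energy E = y + V^2/(2g).
Velocity head = V^2/(2g) = 5.13^2 / (2*9.81) = 26.3169 / 19.62 = 1.3413 m.
E = 2.67 + 1.3413 = 4.0113 m.

4.0113


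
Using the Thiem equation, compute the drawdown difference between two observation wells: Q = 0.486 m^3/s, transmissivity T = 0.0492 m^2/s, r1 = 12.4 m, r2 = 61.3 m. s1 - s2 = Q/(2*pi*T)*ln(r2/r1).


Thiem equation: s1 - s2 = Q/(2*pi*T) * ln(r2/r1).
ln(r2/r1) = ln(61.3/12.4) = 1.5981.
Q/(2*pi*T) = 0.486 / (2*pi*0.0492) = 0.486 / 0.3091 = 1.5721.
s1 - s2 = 1.5721 * 1.5981 = 2.5124 m.

2.5124


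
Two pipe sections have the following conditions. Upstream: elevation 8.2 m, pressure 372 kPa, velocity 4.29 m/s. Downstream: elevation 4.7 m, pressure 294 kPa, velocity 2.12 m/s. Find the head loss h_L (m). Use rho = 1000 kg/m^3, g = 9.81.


Total head at each section: H = z + p/(rho*g) + V^2/(2g).
H1 = 8.2 + 372*1000/(1000*9.81) + 4.29^2/(2*9.81)
   = 8.2 + 37.92 + 0.938
   = 47.059 m.
H2 = 4.7 + 294*1000/(1000*9.81) + 2.12^2/(2*9.81)
   = 4.7 + 29.969 + 0.2291
   = 34.898 m.
h_L = H1 - H2 = 47.059 - 34.898 = 12.16 m.

12.16


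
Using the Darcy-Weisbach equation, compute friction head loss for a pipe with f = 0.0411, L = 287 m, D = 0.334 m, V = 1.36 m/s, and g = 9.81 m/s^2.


Darcy-Weisbach equation: h_f = f * (L/D) * V^2/(2g).
f * L/D = 0.0411 * 287/0.334 = 35.3165.
V^2/(2g) = 1.36^2 / (2*9.81) = 1.8496 / 19.62 = 0.0943 m.
h_f = 35.3165 * 0.0943 = 3.329 m.

3.329


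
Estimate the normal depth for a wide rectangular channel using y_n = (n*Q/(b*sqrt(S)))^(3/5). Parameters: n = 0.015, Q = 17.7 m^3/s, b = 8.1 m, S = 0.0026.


We use the wide-channel approximation y_n = (n*Q/(b*sqrt(S)))^(3/5).
sqrt(S) = sqrt(0.0026) = 0.05099.
Numerator: n*Q = 0.015 * 17.7 = 0.2655.
Denominator: b*sqrt(S) = 8.1 * 0.05099 = 0.413019.
arg = 0.6428.
y_n = 0.6428^(3/5) = 0.7671 m.

0.7671


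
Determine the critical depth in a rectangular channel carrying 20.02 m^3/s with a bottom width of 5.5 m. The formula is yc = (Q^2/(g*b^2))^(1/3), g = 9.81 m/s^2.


Using yc = (Q^2 / (g * b^2))^(1/3):
Q^2 = 20.02^2 = 400.8.
g * b^2 = 9.81 * 5.5^2 = 9.81 * 30.25 = 296.75.
Q^2 / (g*b^2) = 400.8 / 296.75 = 1.3506.
yc = 1.3506^(1/3) = 1.1054 m.

1.1054


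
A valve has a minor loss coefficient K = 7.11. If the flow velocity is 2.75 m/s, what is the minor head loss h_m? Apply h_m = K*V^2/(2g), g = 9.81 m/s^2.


Minor loss formula: h_m = K * V^2/(2g).
V^2 = 2.75^2 = 7.5625.
V^2/(2g) = 7.5625 / 19.62 = 0.3854 m.
h_m = 7.11 * 0.3854 = 2.7405 m.

2.7405


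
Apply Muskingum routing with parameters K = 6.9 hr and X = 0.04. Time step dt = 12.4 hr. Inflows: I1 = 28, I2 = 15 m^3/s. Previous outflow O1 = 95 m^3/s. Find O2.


Muskingum coefficients:
denom = 2*K*(1-X) + dt = 2*6.9*(1-0.04) + 12.4 = 25.648.
C0 = (dt - 2*K*X)/denom = (12.4 - 2*6.9*0.04)/25.648 = 0.4619.
C1 = (dt + 2*K*X)/denom = (12.4 + 2*6.9*0.04)/25.648 = 0.505.
C2 = (2*K*(1-X) - dt)/denom = 0.0331.
O2 = C0*I2 + C1*I1 + C2*O1
   = 0.4619*15 + 0.505*28 + 0.0331*95
   = 24.21 m^3/s.

24.21


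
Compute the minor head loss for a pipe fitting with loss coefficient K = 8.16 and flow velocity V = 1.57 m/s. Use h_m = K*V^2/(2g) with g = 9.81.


Minor loss formula: h_m = K * V^2/(2g).
V^2 = 1.57^2 = 2.4649.
V^2/(2g) = 2.4649 / 19.62 = 0.1256 m.
h_m = 8.16 * 0.1256 = 1.0252 m.

1.0252


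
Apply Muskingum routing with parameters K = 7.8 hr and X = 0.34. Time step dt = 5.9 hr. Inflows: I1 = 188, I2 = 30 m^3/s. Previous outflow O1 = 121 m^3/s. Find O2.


Muskingum coefficients:
denom = 2*K*(1-X) + dt = 2*7.8*(1-0.34) + 5.9 = 16.196.
C0 = (dt - 2*K*X)/denom = (5.9 - 2*7.8*0.34)/16.196 = 0.0368.
C1 = (dt + 2*K*X)/denom = (5.9 + 2*7.8*0.34)/16.196 = 0.6918.
C2 = (2*K*(1-X) - dt)/denom = 0.2714.
O2 = C0*I2 + C1*I1 + C2*O1
   = 0.0368*30 + 0.6918*188 + 0.2714*121
   = 164.0 m^3/s.

164.0


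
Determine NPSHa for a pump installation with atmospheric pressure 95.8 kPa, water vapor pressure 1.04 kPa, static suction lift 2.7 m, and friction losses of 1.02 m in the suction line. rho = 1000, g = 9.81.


NPSHa = p_atm/(rho*g) - z_s - hf_s - p_vap/(rho*g).
p_atm/(rho*g) = 95.8*1000 / (1000*9.81) = 9.766 m.
p_vap/(rho*g) = 1.04*1000 / (1000*9.81) = 0.106 m.
NPSHa = 9.766 - 2.7 - 1.02 - 0.106
      = 5.94 m.

5.94


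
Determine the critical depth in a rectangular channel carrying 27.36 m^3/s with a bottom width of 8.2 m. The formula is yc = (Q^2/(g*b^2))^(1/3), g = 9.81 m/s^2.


Using yc = (Q^2 / (g * b^2))^(1/3):
Q^2 = 27.36^2 = 748.57.
g * b^2 = 9.81 * 8.2^2 = 9.81 * 67.24 = 659.62.
Q^2 / (g*b^2) = 748.57 / 659.62 = 1.1349.
yc = 1.1349^(1/3) = 1.0431 m.

1.0431


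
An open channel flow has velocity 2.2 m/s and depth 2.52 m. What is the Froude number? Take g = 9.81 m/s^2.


The Froude number is defined as Fr = V / sqrt(g*y).
g*y = 9.81 * 2.52 = 24.7212.
sqrt(g*y) = sqrt(24.7212) = 4.972.
Fr = 2.2 / 4.972 = 0.4425.

0.4425


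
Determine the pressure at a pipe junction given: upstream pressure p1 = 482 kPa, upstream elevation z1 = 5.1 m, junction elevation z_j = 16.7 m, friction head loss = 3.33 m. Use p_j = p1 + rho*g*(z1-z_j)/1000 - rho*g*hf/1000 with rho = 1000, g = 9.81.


Junction pressure: p_j = p1 + rho*g*(z1 - z_j)/1000 - rho*g*hf/1000.
Elevation term = 1000*9.81*(5.1 - 16.7)/1000 = -113.796 kPa.
Friction term = 1000*9.81*3.33/1000 = 32.667 kPa.
p_j = 482 + -113.796 - 32.667 = 335.54 kPa.

335.54


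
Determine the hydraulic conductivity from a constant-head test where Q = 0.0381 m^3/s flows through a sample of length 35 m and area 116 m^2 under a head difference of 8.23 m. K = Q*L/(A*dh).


From K = Q*L / (A*dh):
Numerator: Q*L = 0.0381 * 35 = 1.3335.
Denominator: A*dh = 116 * 8.23 = 954.68.
K = 1.3335 / 954.68 = 0.001397 m/s.

0.001397


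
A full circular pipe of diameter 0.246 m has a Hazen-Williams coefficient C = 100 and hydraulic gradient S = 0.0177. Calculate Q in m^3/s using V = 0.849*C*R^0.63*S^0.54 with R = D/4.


For a full circular pipe, R = D/4 = 0.246/4 = 0.0615 m.
V = 0.849 * 100 * 0.0615^0.63 * 0.0177^0.54
  = 0.849 * 100 * 0.17258 * 0.113215
  = 1.6588 m/s.
Pipe area A = pi*D^2/4 = pi*0.246^2/4 = 0.0475 m^2.
Q = A * V = 0.0475 * 1.6588 = 0.0788 m^3/s.

0.0788


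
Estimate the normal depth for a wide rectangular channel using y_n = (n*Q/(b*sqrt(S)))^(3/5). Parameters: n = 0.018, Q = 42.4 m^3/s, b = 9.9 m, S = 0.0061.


We use the wide-channel approximation y_n = (n*Q/(b*sqrt(S)))^(3/5).
sqrt(S) = sqrt(0.0061) = 0.078102.
Numerator: n*Q = 0.018 * 42.4 = 0.7632.
Denominator: b*sqrt(S) = 9.9 * 0.078102 = 0.77321.
arg = 0.987.
y_n = 0.987^(3/5) = 0.9922 m.

0.9922


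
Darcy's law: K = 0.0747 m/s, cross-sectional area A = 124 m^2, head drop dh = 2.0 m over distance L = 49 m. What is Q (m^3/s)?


Darcy's law: Q = K * A * i, where i = dh/L.
Hydraulic gradient i = 2.0 / 49 = 0.040816.
Q = 0.0747 * 124 * 0.040816
  = 0.3781 m^3/s.

0.3781


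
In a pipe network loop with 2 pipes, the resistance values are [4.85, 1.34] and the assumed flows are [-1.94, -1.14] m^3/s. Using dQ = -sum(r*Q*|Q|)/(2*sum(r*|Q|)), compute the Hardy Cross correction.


Numerator terms (r*Q*|Q|): 4.85*-1.94*|-1.94| = -18.2535; 1.34*-1.14*|-1.14| = -1.7415.
Sum of numerator = -19.9949.
Denominator terms (r*|Q|): 4.85*|-1.94| = 9.409; 1.34*|-1.14| = 1.5276.
2 * sum of denominator = 2 * 10.9366 = 21.8732.
dQ = --19.9949 / 21.8732 = 0.9141 m^3/s.

0.9141


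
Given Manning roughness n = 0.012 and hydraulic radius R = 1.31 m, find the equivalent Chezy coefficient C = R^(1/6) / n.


The Chezy coefficient relates to Manning's n through C = R^(1/6) / n.
R^(1/6) = 1.31^(1/6) = 1.046033.
C = 1.046033 / 0.012 = 87.17 m^(1/2)/s.

87.17


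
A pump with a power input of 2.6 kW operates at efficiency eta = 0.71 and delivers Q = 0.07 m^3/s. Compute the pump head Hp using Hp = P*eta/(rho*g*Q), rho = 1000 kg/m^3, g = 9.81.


Pump head formula: Hp = P * eta / (rho * g * Q).
Numerator: P * eta = 2.6 * 1000 * 0.71 = 1846.0 W.
Denominator: rho * g * Q = 1000 * 9.81 * 0.07 = 686.7.
Hp = 1846.0 / 686.7 = 2.69 m.

2.69


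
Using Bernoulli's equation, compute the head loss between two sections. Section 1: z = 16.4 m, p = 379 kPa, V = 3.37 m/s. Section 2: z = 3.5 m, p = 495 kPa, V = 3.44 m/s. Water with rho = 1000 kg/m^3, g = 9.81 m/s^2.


Total head at each section: H = z + p/(rho*g) + V^2/(2g).
H1 = 16.4 + 379*1000/(1000*9.81) + 3.37^2/(2*9.81)
   = 16.4 + 38.634 + 0.5788
   = 55.613 m.
H2 = 3.5 + 495*1000/(1000*9.81) + 3.44^2/(2*9.81)
   = 3.5 + 50.459 + 0.6031
   = 54.562 m.
h_L = H1 - H2 = 55.613 - 54.562 = 1.051 m.

1.051


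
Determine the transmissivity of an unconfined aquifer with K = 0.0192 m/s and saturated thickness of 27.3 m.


Transmissivity is defined as T = K * h.
T = 0.0192 * 27.3
  = 0.5242 m^2/s.

0.5242


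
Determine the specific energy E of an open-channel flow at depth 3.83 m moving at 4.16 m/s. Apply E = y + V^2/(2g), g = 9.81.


Specific energy E = y + V^2/(2g).
Velocity head = V^2/(2g) = 4.16^2 / (2*9.81) = 17.3056 / 19.62 = 0.882 m.
E = 3.83 + 0.882 = 4.712 m.

4.712


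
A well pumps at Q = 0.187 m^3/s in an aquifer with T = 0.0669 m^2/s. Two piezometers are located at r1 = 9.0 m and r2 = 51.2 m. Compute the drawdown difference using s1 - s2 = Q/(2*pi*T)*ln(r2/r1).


Thiem equation: s1 - s2 = Q/(2*pi*T) * ln(r2/r1).
ln(r2/r1) = ln(51.2/9.0) = 1.7385.
Q/(2*pi*T) = 0.187 / (2*pi*0.0669) = 0.187 / 0.4203 = 0.4449.
s1 - s2 = 0.4449 * 1.7385 = 0.7734 m.

0.7734


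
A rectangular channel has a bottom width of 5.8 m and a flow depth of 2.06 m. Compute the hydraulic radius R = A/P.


For a rectangular section:
Flow area A = b * y = 5.8 * 2.06 = 11.95 m^2.
Wetted perimeter P = b + 2y = 5.8 + 2*2.06 = 9.92 m.
Hydraulic radius R = A/P = 11.95 / 9.92 = 1.2044 m.

1.2044


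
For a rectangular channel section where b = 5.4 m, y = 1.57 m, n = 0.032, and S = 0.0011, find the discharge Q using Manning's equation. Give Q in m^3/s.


For a rectangular channel, the cross-sectional area A = b * y = 5.4 * 1.57 = 8.48 m^2.
The wetted perimeter P = b + 2y = 5.4 + 2*1.57 = 8.54 m.
Hydraulic radius R = A/P = 8.48/8.54 = 0.9927 m.
Velocity V = (1/n)*R^(2/3)*S^(1/2) = (1/0.032)*0.9927^(2/3)*0.0011^(1/2) = 1.0314 m/s.
Discharge Q = A * V = 8.48 * 1.0314 = 8.744 m^3/s.

8.744


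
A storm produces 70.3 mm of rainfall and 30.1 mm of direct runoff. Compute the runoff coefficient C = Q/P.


The runoff coefficient C = runoff depth / rainfall depth.
C = 30.1 / 70.3
  = 0.4282.

0.4282


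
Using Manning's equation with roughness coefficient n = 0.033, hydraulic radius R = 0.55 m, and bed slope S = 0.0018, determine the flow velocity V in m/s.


Manning's equation gives V = (1/n) * R^(2/3) * S^(1/2).
First, compute R^(2/3) = 0.55^(2/3) = 0.6713.
Next, S^(1/2) = 0.0018^(1/2) = 0.042426.
Then 1/n = 1/0.033 = 30.3.
V = 30.3 * 0.6713 * 0.042426 = 0.863 m/s.

0.863


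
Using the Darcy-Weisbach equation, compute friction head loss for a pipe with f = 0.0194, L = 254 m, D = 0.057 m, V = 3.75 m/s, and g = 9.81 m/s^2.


Darcy-Weisbach equation: h_f = f * (L/D) * V^2/(2g).
f * L/D = 0.0194 * 254/0.057 = 86.4491.
V^2/(2g) = 3.75^2 / (2*9.81) = 14.0625 / 19.62 = 0.7167 m.
h_f = 86.4491 * 0.7167 = 61.962 m.

61.962


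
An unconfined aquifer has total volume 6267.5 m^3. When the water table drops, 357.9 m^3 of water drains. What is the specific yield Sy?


Specific yield Sy = Volume drained / Total volume.
Sy = 357.9 / 6267.5
   = 0.0571.

0.0571


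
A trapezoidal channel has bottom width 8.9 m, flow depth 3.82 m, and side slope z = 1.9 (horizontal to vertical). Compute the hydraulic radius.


For a trapezoidal section with side slope z:
A = (b + z*y)*y = (8.9 + 1.9*3.82)*3.82 = 61.724 m^2.
P = b + 2*y*sqrt(1 + z^2) = 8.9 + 2*3.82*sqrt(1 + 1.9^2) = 25.304 m.
R = A/P = 61.724 / 25.304 = 2.4393 m.

2.4393


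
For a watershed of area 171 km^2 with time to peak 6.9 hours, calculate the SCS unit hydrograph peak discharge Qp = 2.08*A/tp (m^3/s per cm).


SCS formula: Qp = 2.08 * A / tp.
Qp = 2.08 * 171 / 6.9
   = 355.68 / 6.9
   = 51.55 m^3/s per cm.

51.55


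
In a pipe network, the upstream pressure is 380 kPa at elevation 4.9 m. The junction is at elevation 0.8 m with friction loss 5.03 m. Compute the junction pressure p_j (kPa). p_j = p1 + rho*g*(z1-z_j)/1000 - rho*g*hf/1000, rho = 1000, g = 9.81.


Junction pressure: p_j = p1 + rho*g*(z1 - z_j)/1000 - rho*g*hf/1000.
Elevation term = 1000*9.81*(4.9 - 0.8)/1000 = 40.221 kPa.
Friction term = 1000*9.81*5.03/1000 = 49.344 kPa.
p_j = 380 + 40.221 - 49.344 = 370.88 kPa.

370.88


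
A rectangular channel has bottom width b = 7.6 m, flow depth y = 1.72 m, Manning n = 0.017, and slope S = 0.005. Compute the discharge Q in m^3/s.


For a rectangular channel, the cross-sectional area A = b * y = 7.6 * 1.72 = 13.07 m^2.
The wetted perimeter P = b + 2y = 7.6 + 2*1.72 = 11.04 m.
Hydraulic radius R = A/P = 13.07/11.04 = 1.1841 m.
Velocity V = (1/n)*R^(2/3)*S^(1/2) = (1/0.017)*1.1841^(2/3)*0.005^(1/2) = 4.6553 m/s.
Discharge Q = A * V = 13.07 * 4.6553 = 60.855 m^3/s.

60.855


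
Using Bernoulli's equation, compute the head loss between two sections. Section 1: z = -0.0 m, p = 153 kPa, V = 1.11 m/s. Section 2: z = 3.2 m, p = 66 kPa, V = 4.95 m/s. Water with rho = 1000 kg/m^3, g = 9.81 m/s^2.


Total head at each section: H = z + p/(rho*g) + V^2/(2g).
H1 = -0.0 + 153*1000/(1000*9.81) + 1.11^2/(2*9.81)
   = -0.0 + 15.596 + 0.0628
   = 15.659 m.
H2 = 3.2 + 66*1000/(1000*9.81) + 4.95^2/(2*9.81)
   = 3.2 + 6.728 + 1.2489
   = 11.177 m.
h_L = H1 - H2 = 15.659 - 11.177 = 4.482 m.

4.482


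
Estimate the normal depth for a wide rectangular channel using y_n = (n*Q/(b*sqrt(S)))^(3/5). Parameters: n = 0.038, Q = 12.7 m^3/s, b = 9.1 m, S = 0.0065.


We use the wide-channel approximation y_n = (n*Q/(b*sqrt(S)))^(3/5).
sqrt(S) = sqrt(0.0065) = 0.080623.
Numerator: n*Q = 0.038 * 12.7 = 0.4826.
Denominator: b*sqrt(S) = 9.1 * 0.080623 = 0.733669.
arg = 0.6578.
y_n = 0.6578^(3/5) = 0.7778 m.

0.7778


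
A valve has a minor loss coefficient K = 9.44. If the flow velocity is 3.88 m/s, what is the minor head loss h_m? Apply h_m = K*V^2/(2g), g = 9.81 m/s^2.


Minor loss formula: h_m = K * V^2/(2g).
V^2 = 3.88^2 = 15.0544.
V^2/(2g) = 15.0544 / 19.62 = 0.7673 m.
h_m = 9.44 * 0.7673 = 7.2433 m.

7.2433


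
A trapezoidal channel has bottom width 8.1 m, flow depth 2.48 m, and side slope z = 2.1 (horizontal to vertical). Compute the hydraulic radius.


For a trapezoidal section with side slope z:
A = (b + z*y)*y = (8.1 + 2.1*2.48)*2.48 = 33.004 m^2.
P = b + 2*y*sqrt(1 + z^2) = 8.1 + 2*2.48*sqrt(1 + 2.1^2) = 19.637 m.
R = A/P = 33.004 / 19.637 = 1.6807 m.

1.6807


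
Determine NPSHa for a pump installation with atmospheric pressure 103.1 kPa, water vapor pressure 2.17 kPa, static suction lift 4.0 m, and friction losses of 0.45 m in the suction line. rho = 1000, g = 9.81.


NPSHa = p_atm/(rho*g) - z_s - hf_s - p_vap/(rho*g).
p_atm/(rho*g) = 103.1*1000 / (1000*9.81) = 10.51 m.
p_vap/(rho*g) = 2.17*1000 / (1000*9.81) = 0.221 m.
NPSHa = 10.51 - 4.0 - 0.45 - 0.221
      = 5.84 m.

5.84


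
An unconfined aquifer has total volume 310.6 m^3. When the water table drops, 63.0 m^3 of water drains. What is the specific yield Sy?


Specific yield Sy = Volume drained / Total volume.
Sy = 63.0 / 310.6
   = 0.2028.

0.2028


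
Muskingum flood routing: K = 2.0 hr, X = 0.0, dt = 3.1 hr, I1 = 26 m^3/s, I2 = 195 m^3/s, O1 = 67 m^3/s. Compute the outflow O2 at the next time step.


Muskingum coefficients:
denom = 2*K*(1-X) + dt = 2*2.0*(1-0.0) + 3.1 = 7.1.
C0 = (dt - 2*K*X)/denom = (3.1 - 2*2.0*0.0)/7.1 = 0.4366.
C1 = (dt + 2*K*X)/denom = (3.1 + 2*2.0*0.0)/7.1 = 0.4366.
C2 = (2*K*(1-X) - dt)/denom = 0.1268.
O2 = C0*I2 + C1*I1 + C2*O1
   = 0.4366*195 + 0.4366*26 + 0.1268*67
   = 104.99 m^3/s.

104.99


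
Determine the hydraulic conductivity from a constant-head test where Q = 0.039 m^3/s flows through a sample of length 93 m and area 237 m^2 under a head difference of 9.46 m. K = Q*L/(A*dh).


From K = Q*L / (A*dh):
Numerator: Q*L = 0.039 * 93 = 3.627.
Denominator: A*dh = 237 * 9.46 = 2242.02.
K = 3.627 / 2242.02 = 0.001618 m/s.

0.001618


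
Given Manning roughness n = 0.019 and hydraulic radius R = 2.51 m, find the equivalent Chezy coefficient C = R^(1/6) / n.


The Chezy coefficient relates to Manning's n through C = R^(1/6) / n.
R^(1/6) = 2.51^(1/6) = 1.165768.
C = 1.165768 / 0.019 = 61.36 m^(1/2)/s.

61.36


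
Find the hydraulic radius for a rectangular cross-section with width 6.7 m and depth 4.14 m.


For a rectangular section:
Flow area A = b * y = 6.7 * 4.14 = 27.74 m^2.
Wetted perimeter P = b + 2y = 6.7 + 2*4.14 = 14.98 m.
Hydraulic radius R = A/P = 27.74 / 14.98 = 1.8517 m.

1.8517


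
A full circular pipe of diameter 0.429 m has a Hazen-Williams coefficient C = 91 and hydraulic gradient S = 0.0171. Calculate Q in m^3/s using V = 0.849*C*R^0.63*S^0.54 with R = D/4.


For a full circular pipe, R = D/4 = 0.429/4 = 0.1072 m.
V = 0.849 * 91 * 0.1072^0.63 * 0.0171^0.54
  = 0.849 * 91 * 0.244991 * 0.111127
  = 2.1034 m/s.
Pipe area A = pi*D^2/4 = pi*0.429^2/4 = 0.1445 m^2.
Q = A * V = 0.1445 * 2.1034 = 0.304 m^3/s.

0.304


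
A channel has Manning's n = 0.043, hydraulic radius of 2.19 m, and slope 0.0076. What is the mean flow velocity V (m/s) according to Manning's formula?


Manning's equation gives V = (1/n) * R^(2/3) * S^(1/2).
First, compute R^(2/3) = 2.19^(2/3) = 1.6864.
Next, S^(1/2) = 0.0076^(1/2) = 0.087178.
Then 1/n = 1/0.043 = 23.26.
V = 23.26 * 1.6864 * 0.087178 = 3.419 m/s.

3.419


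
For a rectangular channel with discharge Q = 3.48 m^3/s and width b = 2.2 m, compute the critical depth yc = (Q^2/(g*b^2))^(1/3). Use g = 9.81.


Using yc = (Q^2 / (g * b^2))^(1/3):
Q^2 = 3.48^2 = 12.11.
g * b^2 = 9.81 * 2.2^2 = 9.81 * 4.84 = 47.48.
Q^2 / (g*b^2) = 12.11 / 47.48 = 0.2551.
yc = 0.2551^(1/3) = 0.6342 m.

0.6342


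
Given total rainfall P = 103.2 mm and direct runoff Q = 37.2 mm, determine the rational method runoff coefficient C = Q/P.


The runoff coefficient C = runoff depth / rainfall depth.
C = 37.2 / 103.2
  = 0.3605.

0.3605


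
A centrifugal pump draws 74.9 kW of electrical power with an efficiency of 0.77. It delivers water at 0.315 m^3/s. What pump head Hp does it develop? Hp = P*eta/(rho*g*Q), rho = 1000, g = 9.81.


Pump head formula: Hp = P * eta / (rho * g * Q).
Numerator: P * eta = 74.9 * 1000 * 0.77 = 57673.0 W.
Denominator: rho * g * Q = 1000 * 9.81 * 0.315 = 3090.15.
Hp = 57673.0 / 3090.15 = 18.66 m.

18.66


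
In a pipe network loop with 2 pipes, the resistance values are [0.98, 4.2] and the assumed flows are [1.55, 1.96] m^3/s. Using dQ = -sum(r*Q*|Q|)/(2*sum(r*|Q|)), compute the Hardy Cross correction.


Numerator terms (r*Q*|Q|): 0.98*1.55*|1.55| = 2.3544; 4.2*1.96*|1.96| = 16.1347.
Sum of numerator = 18.4892.
Denominator terms (r*|Q|): 0.98*|1.55| = 1.519; 4.2*|1.96| = 8.232.
2 * sum of denominator = 2 * 9.751 = 19.502.
dQ = -18.4892 / 19.502 = -0.9481 m^3/s.

-0.9481


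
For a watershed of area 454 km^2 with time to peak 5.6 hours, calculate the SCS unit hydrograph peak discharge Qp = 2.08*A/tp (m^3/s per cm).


SCS formula: Qp = 2.08 * A / tp.
Qp = 2.08 * 454 / 5.6
   = 944.32 / 5.6
   = 168.63 m^3/s per cm.

168.63


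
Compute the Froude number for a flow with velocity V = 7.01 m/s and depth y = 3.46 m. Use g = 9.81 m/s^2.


The Froude number is defined as Fr = V / sqrt(g*y).
g*y = 9.81 * 3.46 = 33.9426.
sqrt(g*y) = sqrt(33.9426) = 5.826.
Fr = 7.01 / 5.826 = 1.2032.

1.2032


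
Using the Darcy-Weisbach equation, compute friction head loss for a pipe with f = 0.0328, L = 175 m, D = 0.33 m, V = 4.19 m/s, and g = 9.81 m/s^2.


Darcy-Weisbach equation: h_f = f * (L/D) * V^2/(2g).
f * L/D = 0.0328 * 175/0.33 = 17.3939.
V^2/(2g) = 4.19^2 / (2*9.81) = 17.5561 / 19.62 = 0.8948 m.
h_f = 17.3939 * 0.8948 = 15.564 m.

15.564


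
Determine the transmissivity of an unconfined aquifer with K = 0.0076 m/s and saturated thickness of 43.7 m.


Transmissivity is defined as T = K * h.
T = 0.0076 * 43.7
  = 0.3321 m^2/s.

0.3321


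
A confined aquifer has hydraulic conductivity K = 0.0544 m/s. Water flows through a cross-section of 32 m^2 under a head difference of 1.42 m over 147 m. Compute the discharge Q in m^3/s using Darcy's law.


Darcy's law: Q = K * A * i, where i = dh/L.
Hydraulic gradient i = 1.42 / 147 = 0.00966.
Q = 0.0544 * 32 * 0.00966
  = 0.0168 m^3/s.

0.0168


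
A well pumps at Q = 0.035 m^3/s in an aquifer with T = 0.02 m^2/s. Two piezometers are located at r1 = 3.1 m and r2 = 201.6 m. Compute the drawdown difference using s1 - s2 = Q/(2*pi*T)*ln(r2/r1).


Thiem equation: s1 - s2 = Q/(2*pi*T) * ln(r2/r1).
ln(r2/r1) = ln(201.6/3.1) = 4.1749.
Q/(2*pi*T) = 0.035 / (2*pi*0.02) = 0.035 / 0.1257 = 0.2785.
s1 - s2 = 0.2785 * 4.1749 = 1.1628 m.

1.1628


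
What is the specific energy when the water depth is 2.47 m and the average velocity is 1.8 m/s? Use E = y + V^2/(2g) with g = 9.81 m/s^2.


Specific energy E = y + V^2/(2g).
Velocity head = V^2/(2g) = 1.8^2 / (2*9.81) = 3.24 / 19.62 = 0.1651 m.
E = 2.47 + 0.1651 = 2.6351 m.

2.6351


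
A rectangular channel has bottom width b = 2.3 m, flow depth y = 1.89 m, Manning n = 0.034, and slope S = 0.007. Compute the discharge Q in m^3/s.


For a rectangular channel, the cross-sectional area A = b * y = 2.3 * 1.89 = 4.35 m^2.
The wetted perimeter P = b + 2y = 2.3 + 2*1.89 = 6.08 m.
Hydraulic radius R = A/P = 4.35/6.08 = 0.715 m.
Velocity V = (1/n)*R^(2/3)*S^(1/2) = (1/0.034)*0.715^(2/3)*0.007^(1/2) = 1.9676 m/s.
Discharge Q = A * V = 4.35 * 1.9676 = 8.553 m^3/s.

8.553


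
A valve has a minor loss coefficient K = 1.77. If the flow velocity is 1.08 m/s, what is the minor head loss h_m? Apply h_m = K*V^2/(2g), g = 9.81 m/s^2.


Minor loss formula: h_m = K * V^2/(2g).
V^2 = 1.08^2 = 1.1664.
V^2/(2g) = 1.1664 / 19.62 = 0.0594 m.
h_m = 1.77 * 0.0594 = 0.1052 m.

0.1052


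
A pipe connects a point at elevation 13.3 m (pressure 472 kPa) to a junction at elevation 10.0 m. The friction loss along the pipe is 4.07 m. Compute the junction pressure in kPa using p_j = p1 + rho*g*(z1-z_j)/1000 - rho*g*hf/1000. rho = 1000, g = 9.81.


Junction pressure: p_j = p1 + rho*g*(z1 - z_j)/1000 - rho*g*hf/1000.
Elevation term = 1000*9.81*(13.3 - 10.0)/1000 = 32.373 kPa.
Friction term = 1000*9.81*4.07/1000 = 39.927 kPa.
p_j = 472 + 32.373 - 39.927 = 464.45 kPa.

464.45


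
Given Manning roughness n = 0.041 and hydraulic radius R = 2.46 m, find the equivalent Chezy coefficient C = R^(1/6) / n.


The Chezy coefficient relates to Manning's n through C = R^(1/6) / n.
R^(1/6) = 2.46^(1/6) = 1.161865.
C = 1.161865 / 0.041 = 28.34 m^(1/2)/s.

28.34


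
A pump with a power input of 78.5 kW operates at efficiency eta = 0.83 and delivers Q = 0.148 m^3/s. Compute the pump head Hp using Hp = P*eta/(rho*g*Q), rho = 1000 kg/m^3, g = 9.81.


Pump head formula: Hp = P * eta / (rho * g * Q).
Numerator: P * eta = 78.5 * 1000 * 0.83 = 65155.0 W.
Denominator: rho * g * Q = 1000 * 9.81 * 0.148 = 1451.88.
Hp = 65155.0 / 1451.88 = 44.88 m.

44.88


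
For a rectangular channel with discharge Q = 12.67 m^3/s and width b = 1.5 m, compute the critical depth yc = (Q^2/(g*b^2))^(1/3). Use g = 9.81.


Using yc = (Q^2 / (g * b^2))^(1/3):
Q^2 = 12.67^2 = 160.53.
g * b^2 = 9.81 * 1.5^2 = 9.81 * 2.25 = 22.07.
Q^2 / (g*b^2) = 160.53 / 22.07 = 7.2737.
yc = 7.2737^(1/3) = 1.9375 m.

1.9375


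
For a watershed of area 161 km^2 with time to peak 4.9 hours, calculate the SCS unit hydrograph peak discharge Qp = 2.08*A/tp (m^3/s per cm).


SCS formula: Qp = 2.08 * A / tp.
Qp = 2.08 * 161 / 4.9
   = 334.88 / 4.9
   = 68.34 m^3/s per cm.

68.34


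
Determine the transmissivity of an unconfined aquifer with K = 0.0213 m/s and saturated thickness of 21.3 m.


Transmissivity is defined as T = K * h.
T = 0.0213 * 21.3
  = 0.4537 m^2/s.

0.4537


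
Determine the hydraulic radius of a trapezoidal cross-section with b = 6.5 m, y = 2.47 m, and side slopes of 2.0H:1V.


For a trapezoidal section with side slope z:
A = (b + z*y)*y = (6.5 + 2.0*2.47)*2.47 = 28.257 m^2.
P = b + 2*y*sqrt(1 + z^2) = 6.5 + 2*2.47*sqrt(1 + 2.0^2) = 17.546 m.
R = A/P = 28.257 / 17.546 = 1.6104 m.

1.6104


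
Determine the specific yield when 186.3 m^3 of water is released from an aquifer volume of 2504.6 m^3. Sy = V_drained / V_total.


Specific yield Sy = Volume drained / Total volume.
Sy = 186.3 / 2504.6
   = 0.0744.

0.0744


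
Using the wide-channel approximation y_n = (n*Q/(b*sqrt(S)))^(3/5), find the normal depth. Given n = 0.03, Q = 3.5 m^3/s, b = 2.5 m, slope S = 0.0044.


We use the wide-channel approximation y_n = (n*Q/(b*sqrt(S)))^(3/5).
sqrt(S) = sqrt(0.0044) = 0.066332.
Numerator: n*Q = 0.03 * 3.5 = 0.105.
Denominator: b*sqrt(S) = 2.5 * 0.066332 = 0.16583.
arg = 0.6332.
y_n = 0.6332^(3/5) = 0.7602 m.

0.7602


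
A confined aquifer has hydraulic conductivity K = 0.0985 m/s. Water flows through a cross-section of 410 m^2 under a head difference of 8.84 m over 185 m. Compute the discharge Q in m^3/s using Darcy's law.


Darcy's law: Q = K * A * i, where i = dh/L.
Hydraulic gradient i = 8.84 / 185 = 0.047784.
Q = 0.0985 * 410 * 0.047784
  = 1.9297 m^3/s.

1.9297


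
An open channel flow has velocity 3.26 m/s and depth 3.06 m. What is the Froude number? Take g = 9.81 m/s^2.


The Froude number is defined as Fr = V / sqrt(g*y).
g*y = 9.81 * 3.06 = 30.0186.
sqrt(g*y) = sqrt(30.0186) = 5.4789.
Fr = 3.26 / 5.4789 = 0.595.

0.595


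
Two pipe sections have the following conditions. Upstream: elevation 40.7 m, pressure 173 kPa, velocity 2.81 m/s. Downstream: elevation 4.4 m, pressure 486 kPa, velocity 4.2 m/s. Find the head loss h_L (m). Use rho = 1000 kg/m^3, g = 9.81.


Total head at each section: H = z + p/(rho*g) + V^2/(2g).
H1 = 40.7 + 173*1000/(1000*9.81) + 2.81^2/(2*9.81)
   = 40.7 + 17.635 + 0.4025
   = 58.738 m.
H2 = 4.4 + 486*1000/(1000*9.81) + 4.2^2/(2*9.81)
   = 4.4 + 49.541 + 0.8991
   = 54.84 m.
h_L = H1 - H2 = 58.738 - 54.84 = 3.897 m.

3.897


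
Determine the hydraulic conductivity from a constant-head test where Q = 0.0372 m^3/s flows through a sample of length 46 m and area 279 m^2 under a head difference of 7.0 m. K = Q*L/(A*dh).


From K = Q*L / (A*dh):
Numerator: Q*L = 0.0372 * 46 = 1.7112.
Denominator: A*dh = 279 * 7.0 = 1953.0.
K = 1.7112 / 1953.0 = 0.000876 m/s.

0.000876


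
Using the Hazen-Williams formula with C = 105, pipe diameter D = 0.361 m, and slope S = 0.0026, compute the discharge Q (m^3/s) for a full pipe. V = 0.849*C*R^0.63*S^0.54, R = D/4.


For a full circular pipe, R = D/4 = 0.361/4 = 0.0902 m.
V = 0.849 * 105 * 0.0902^0.63 * 0.0026^0.54
  = 0.849 * 105 * 0.219751 * 0.040187
  = 0.7873 m/s.
Pipe area A = pi*D^2/4 = pi*0.361^2/4 = 0.1024 m^2.
Q = A * V = 0.1024 * 0.7873 = 0.0806 m^3/s.

0.0806


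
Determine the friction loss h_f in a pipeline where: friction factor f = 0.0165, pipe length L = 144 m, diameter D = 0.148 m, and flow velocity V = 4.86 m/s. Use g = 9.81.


Darcy-Weisbach equation: h_f = f * (L/D) * V^2/(2g).
f * L/D = 0.0165 * 144/0.148 = 16.0541.
V^2/(2g) = 4.86^2 / (2*9.81) = 23.6196 / 19.62 = 1.2039 m.
h_f = 16.0541 * 1.2039 = 19.327 m.

19.327


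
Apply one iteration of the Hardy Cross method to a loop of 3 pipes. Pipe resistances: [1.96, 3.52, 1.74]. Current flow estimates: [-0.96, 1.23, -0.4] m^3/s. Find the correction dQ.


Numerator terms (r*Q*|Q|): 1.96*-0.96*|-0.96| = -1.8063; 3.52*1.23*|1.23| = 5.3254; 1.74*-0.4*|-0.4| = -0.2784.
Sum of numerator = 3.2407.
Denominator terms (r*|Q|): 1.96*|-0.96| = 1.8816; 3.52*|1.23| = 4.3296; 1.74*|-0.4| = 0.696.
2 * sum of denominator = 2 * 6.9072 = 13.8144.
dQ = -3.2407 / 13.8144 = -0.2346 m^3/s.

-0.2346


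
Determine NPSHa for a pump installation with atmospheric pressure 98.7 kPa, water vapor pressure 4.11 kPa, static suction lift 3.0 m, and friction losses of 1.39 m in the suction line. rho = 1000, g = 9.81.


NPSHa = p_atm/(rho*g) - z_s - hf_s - p_vap/(rho*g).
p_atm/(rho*g) = 98.7*1000 / (1000*9.81) = 10.061 m.
p_vap/(rho*g) = 4.11*1000 / (1000*9.81) = 0.419 m.
NPSHa = 10.061 - 3.0 - 1.39 - 0.419
      = 5.25 m.

5.25


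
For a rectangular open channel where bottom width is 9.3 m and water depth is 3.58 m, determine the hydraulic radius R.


For a rectangular section:
Flow area A = b * y = 9.3 * 3.58 = 33.29 m^2.
Wetted perimeter P = b + 2y = 9.3 + 2*3.58 = 16.46 m.
Hydraulic radius R = A/P = 33.29 / 16.46 = 2.0227 m.

2.0227


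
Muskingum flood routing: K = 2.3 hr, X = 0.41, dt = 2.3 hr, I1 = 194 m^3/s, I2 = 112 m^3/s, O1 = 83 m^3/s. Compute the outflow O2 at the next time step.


Muskingum coefficients:
denom = 2*K*(1-X) + dt = 2*2.3*(1-0.41) + 2.3 = 5.014.
C0 = (dt - 2*K*X)/denom = (2.3 - 2*2.3*0.41)/5.014 = 0.0826.
C1 = (dt + 2*K*X)/denom = (2.3 + 2*2.3*0.41)/5.014 = 0.8349.
C2 = (2*K*(1-X) - dt)/denom = 0.0826.
O2 = C0*I2 + C1*I1 + C2*O1
   = 0.0826*112 + 0.8349*194 + 0.0826*83
   = 178.06 m^3/s.

178.06


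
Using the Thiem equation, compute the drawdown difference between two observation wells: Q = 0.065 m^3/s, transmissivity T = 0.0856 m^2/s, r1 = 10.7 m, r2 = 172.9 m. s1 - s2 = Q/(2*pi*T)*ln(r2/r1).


Thiem equation: s1 - s2 = Q/(2*pi*T) * ln(r2/r1).
ln(r2/r1) = ln(172.9/10.7) = 2.7825.
Q/(2*pi*T) = 0.065 / (2*pi*0.0856) = 0.065 / 0.5378 = 0.1209.
s1 - s2 = 0.1209 * 2.7825 = 0.3363 m.

0.3363


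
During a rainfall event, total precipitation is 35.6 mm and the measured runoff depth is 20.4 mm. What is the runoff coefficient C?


The runoff coefficient C = runoff depth / rainfall depth.
C = 20.4 / 35.6
  = 0.573.

0.573


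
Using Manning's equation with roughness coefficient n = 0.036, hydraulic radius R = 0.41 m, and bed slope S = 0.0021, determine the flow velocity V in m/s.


Manning's equation gives V = (1/n) * R^(2/3) * S^(1/2).
First, compute R^(2/3) = 0.41^(2/3) = 0.5519.
Next, S^(1/2) = 0.0021^(1/2) = 0.045826.
Then 1/n = 1/0.036 = 27.78.
V = 27.78 * 0.5519 * 0.045826 = 0.7025 m/s.

0.7025


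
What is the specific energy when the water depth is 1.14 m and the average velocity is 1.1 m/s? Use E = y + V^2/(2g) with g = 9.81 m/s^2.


Specific energy E = y + V^2/(2g).
Velocity head = V^2/(2g) = 1.1^2 / (2*9.81) = 1.21 / 19.62 = 0.0617 m.
E = 1.14 + 0.0617 = 1.2017 m.

1.2017


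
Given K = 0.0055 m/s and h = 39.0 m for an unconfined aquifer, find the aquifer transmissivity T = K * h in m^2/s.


Transmissivity is defined as T = K * h.
T = 0.0055 * 39.0
  = 0.2145 m^2/s.

0.2145


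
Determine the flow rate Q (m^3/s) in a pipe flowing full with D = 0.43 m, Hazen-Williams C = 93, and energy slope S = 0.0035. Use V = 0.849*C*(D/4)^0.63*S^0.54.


For a full circular pipe, R = D/4 = 0.43/4 = 0.1075 m.
V = 0.849 * 93 * 0.1075^0.63 * 0.0035^0.54
  = 0.849 * 93 * 0.245351 * 0.047184
  = 0.9141 m/s.
Pipe area A = pi*D^2/4 = pi*0.43^2/4 = 0.1452 m^2.
Q = A * V = 0.1452 * 0.9141 = 0.1327 m^3/s.

0.1327


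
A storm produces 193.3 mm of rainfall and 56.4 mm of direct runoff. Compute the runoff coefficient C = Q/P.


The runoff coefficient C = runoff depth / rainfall depth.
C = 56.4 / 193.3
  = 0.2918.

0.2918


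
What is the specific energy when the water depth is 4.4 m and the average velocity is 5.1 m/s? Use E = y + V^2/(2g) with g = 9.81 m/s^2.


Specific energy E = y + V^2/(2g).
Velocity head = V^2/(2g) = 5.1^2 / (2*9.81) = 26.01 / 19.62 = 1.3257 m.
E = 4.4 + 1.3257 = 5.7257 m.

5.7257


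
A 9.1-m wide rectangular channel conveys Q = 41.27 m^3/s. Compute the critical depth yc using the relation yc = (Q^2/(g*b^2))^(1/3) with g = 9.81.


Using yc = (Q^2 / (g * b^2))^(1/3):
Q^2 = 41.27^2 = 1703.21.
g * b^2 = 9.81 * 9.1^2 = 9.81 * 82.81 = 812.37.
Q^2 / (g*b^2) = 1703.21 / 812.37 = 2.0966.
yc = 2.0966^(1/3) = 1.2799 m.

1.2799


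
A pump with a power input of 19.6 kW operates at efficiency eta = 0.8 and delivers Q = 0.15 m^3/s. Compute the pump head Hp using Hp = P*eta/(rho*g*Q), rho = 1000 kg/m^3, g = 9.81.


Pump head formula: Hp = P * eta / (rho * g * Q).
Numerator: P * eta = 19.6 * 1000 * 0.8 = 15680.0 W.
Denominator: rho * g * Q = 1000 * 9.81 * 0.15 = 1471.5.
Hp = 15680.0 / 1471.5 = 10.66 m.

10.66


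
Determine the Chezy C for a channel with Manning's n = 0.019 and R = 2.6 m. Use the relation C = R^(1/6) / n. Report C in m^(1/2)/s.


The Chezy coefficient relates to Manning's n through C = R^(1/6) / n.
R^(1/6) = 2.6^(1/6) = 1.172633.
C = 1.172633 / 0.019 = 61.72 m^(1/2)/s.

61.72


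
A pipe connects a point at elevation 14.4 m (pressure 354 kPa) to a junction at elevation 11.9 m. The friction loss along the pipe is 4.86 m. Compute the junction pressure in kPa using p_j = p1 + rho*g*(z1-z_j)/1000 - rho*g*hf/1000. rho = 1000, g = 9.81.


Junction pressure: p_j = p1 + rho*g*(z1 - z_j)/1000 - rho*g*hf/1000.
Elevation term = 1000*9.81*(14.4 - 11.9)/1000 = 24.525 kPa.
Friction term = 1000*9.81*4.86/1000 = 47.677 kPa.
p_j = 354 + 24.525 - 47.677 = 330.85 kPa.

330.85


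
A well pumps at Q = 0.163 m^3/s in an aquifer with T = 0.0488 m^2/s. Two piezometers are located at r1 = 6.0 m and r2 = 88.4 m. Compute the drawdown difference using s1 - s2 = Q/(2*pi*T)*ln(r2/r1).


Thiem equation: s1 - s2 = Q/(2*pi*T) * ln(r2/r1).
ln(r2/r1) = ln(88.4/6.0) = 2.6901.
Q/(2*pi*T) = 0.163 / (2*pi*0.0488) = 0.163 / 0.3066 = 0.5316.
s1 - s2 = 0.5316 * 2.6901 = 1.4301 m.

1.4301


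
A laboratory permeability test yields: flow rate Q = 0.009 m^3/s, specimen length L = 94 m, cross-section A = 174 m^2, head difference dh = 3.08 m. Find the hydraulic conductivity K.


From K = Q*L / (A*dh):
Numerator: Q*L = 0.009 * 94 = 0.846.
Denominator: A*dh = 174 * 3.08 = 535.92.
K = 0.846 / 535.92 = 0.001579 m/s.

0.001579
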